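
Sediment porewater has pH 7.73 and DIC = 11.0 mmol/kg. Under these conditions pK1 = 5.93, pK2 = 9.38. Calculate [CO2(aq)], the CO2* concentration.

α₀ = 1 / (1 + K1/[H⁺] + K1K2/[H⁺]²) = 1 / (1 + 10^+1.80 + 10^+0.15)
   = 1 / (1 + 63.096 + 1.4125) = 1/65.508 = 0.01527
[CO2*] = α₀ × DIC = 0.01527 × 11.0 = 0.168 mmol/kg

[CO2*] = 0.168 mmol/kg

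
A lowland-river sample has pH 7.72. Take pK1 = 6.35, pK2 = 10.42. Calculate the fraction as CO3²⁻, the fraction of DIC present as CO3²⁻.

α₂ = 0.00191

α₂ = 1 / (1 + [H⁺]/K2 + [H⁺]²/(K1K2)) = 1 / (1 + 10^+2.70 + 10^+1.33)
   = 1 / (1 + 501.19 + 21.380) = 1/523.57 = 0.001910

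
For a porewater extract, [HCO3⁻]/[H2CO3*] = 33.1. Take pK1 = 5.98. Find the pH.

From K1 = [H⁺][HCO3⁻]/[H2CO3*]:  pH = pK1 + log₁₀([HCO3⁻]/[H2CO3*])
log₁₀(33.1) = +1.520
pH = 5.98 + (+1.520) = 7.50

pH = 7.50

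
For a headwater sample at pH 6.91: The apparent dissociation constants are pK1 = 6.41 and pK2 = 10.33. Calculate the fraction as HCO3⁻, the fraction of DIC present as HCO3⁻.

α₁ = 0.760

α₁ = 1 / (1 + [H⁺]/K1 + K2/[H⁺]) = 1 / (1 + 10^-0.50 + 10^-3.42)
   = 1 / (1 + 0.31623 + 0.00038019) = 1/1.3166 = 0.7595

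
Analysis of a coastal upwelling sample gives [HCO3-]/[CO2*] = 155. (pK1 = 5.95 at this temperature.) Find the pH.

pH = 8.14

From K1 = [H⁺][HCO3-]/[CO2*]:  pH = pK1 + log₁₀([HCO3-]/[CO2*])
log₁₀(155) = +2.190
pH = 5.95 + (+2.190) = 8.14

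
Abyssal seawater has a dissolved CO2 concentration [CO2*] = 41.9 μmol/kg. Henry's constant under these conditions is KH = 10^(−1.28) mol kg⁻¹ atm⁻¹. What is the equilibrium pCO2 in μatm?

KH = 10^(−1.28) = 5.248×10^-2 mol kg⁻¹ atm⁻¹
pCO2 = [CO2*]/KH = 41.9×10^-6 / 5.248×10^-2 = 7.98×10^-4 atm = 798 μatm

pCO2 = 798 μatm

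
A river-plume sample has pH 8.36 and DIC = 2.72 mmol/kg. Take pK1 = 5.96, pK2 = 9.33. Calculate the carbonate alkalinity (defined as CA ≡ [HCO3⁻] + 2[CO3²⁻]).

CA = [HCO3⁻] + 2[CO3²⁻] = (α₁ + 2α₂)·DIC
At pH 8.36: [H⁺]/K1 = 10^-2.40 = 0.0039811, K2/[H⁺] = 10^-0.97 = 0.10715
α₁ = 1/(1 + 0.0039811 + 0.10715) = 1/1.1111 = 0.9000; α₂ = α₁·K2/[H⁺] = 0.09643
α₁ + 2α₂ = 1.0929
CA = 1.0929 × 2.72 = 2.97 mmol/kg

CA = 2.97 mmol/kg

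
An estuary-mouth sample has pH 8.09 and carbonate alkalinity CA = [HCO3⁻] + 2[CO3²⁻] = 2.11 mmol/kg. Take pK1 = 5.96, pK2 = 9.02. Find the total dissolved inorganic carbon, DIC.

CA = [HCO3⁻] + 2[CO3²⁻] = (α₁ + 2α₂)·DIC
At pH 8.09: [H⁺]/K1 = 10^-2.13 = 0.0074131, K2/[H⁺] = 10^-0.93 = 0.11749
α₁ = 1/(1 + 0.0074131 + 0.11749) = 1/1.1249 = 0.8890; α₂ = α₁·K2/[H⁺] = 0.1044
α₁ + 2α₂ = 1.0979
DIC = CA / (α₁ + 2α₂) = 2.11 / 1.0979 = 1.92 mmol/kg

DIC = 1.92 mmol/kg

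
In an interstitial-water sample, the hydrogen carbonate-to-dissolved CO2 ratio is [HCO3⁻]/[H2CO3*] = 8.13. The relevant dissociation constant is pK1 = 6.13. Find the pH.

pH = 7.04

From K1 = [H⁺][HCO3⁻]/[H2CO3*]:  pH = pK1 + log₁₀([HCO3⁻]/[H2CO3*])
log₁₀(8.13) = +0.910
pH = 6.13 + (+0.910) = 7.04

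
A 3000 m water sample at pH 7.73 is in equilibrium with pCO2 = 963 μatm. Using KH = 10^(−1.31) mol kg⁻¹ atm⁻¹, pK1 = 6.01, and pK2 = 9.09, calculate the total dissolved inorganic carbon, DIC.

DIC = 2.63 mmol/kg

[CO2*] = KH · pCO2 = 10^(−1.31) × 963×10^-6 = 4.717×10^-5 mol/kg
α₀ = 1/(1 + K1/[H⁺] + K1K2/[H⁺]²) = 1/(1 + 10^+1.72 + 10^+0.36) = 0.01793
DIC = [CO2*]/α₀ = 4.717×10^-5 / 0.01793 = 2.63 mmol/kg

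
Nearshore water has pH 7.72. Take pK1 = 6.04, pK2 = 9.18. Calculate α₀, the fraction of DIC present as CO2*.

α₀ = 0.0198

α₀ = 1 / (1 + K1/[H⁺] + K1K2/[H⁺]²) = 1 / (1 + 10^+1.68 + 10^+0.22)
   = 1 / (1 + 47.863 + 1.6596) = 1/50.523 = 0.01979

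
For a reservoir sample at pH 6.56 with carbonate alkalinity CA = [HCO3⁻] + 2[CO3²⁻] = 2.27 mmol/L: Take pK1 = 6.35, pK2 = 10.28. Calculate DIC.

CA = [HCO3⁻] + 2[CO3²⁻] = (α₁ + 2α₂)·DIC
At pH 6.56: [H⁺]/K1 = 10^-0.21 = 0.61660, K2/[H⁺] = 10^-3.72 = 0.00019055
α₁ = 1/(1 + 0.61660 + 0.00019055) = 1/1.6168 = 0.6185; α₂ = α₁·K2/[H⁺] = 0.0001179
α₁ + 2α₂ = 0.6187
DIC = CA / (α₁ + 2α₂) = 2.27 / 0.6187 = 3.67 mmol/L

DIC = 3.67 mmol/L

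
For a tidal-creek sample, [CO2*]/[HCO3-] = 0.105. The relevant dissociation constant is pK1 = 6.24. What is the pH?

pH = 7.22

From K1 = [H⁺][HCO3-]/[CO2*]:  pH = pK1 − log₁₀([CO2*]/[HCO3-])
log₁₀(0.105) = -0.979
pH = 6.24 − (-0.979) = 7.22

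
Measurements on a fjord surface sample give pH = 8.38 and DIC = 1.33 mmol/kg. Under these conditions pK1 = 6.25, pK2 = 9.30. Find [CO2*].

α₀ = 1 / (1 + K1/[H⁺] + K1K2/[H⁺]²) = 1 / (1 + 10^+2.13 + 10^+1.21)
   = 1 / (1 + 134.90 + 16.218) = 1/152.11 = 0.006574
[CO2*] = α₀ × DIC = 0.006574 × 1.33 = 0.00874 mmol/kg = 8.74 μmol/kg

[CO2*] = 8.74 μmol/kg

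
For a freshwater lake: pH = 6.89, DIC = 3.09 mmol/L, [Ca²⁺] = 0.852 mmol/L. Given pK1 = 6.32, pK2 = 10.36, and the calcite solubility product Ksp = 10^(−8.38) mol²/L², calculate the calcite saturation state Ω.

Ω = 0.169

α₂ = 1 / (1 + [H⁺]/K2 + [H⁺]²/(K1K2)) = 1 / (1 + 10^+3.47 + 10^+2.90)
   = 1 / (1 + 2951.2 + 794.33) = 1/3746.5 = 0.0002669
[CO3²⁻] = α₂ × DIC = 0.0002669 × 3.09 = 0.0008248 mmol/L = 0.8248 μmol/L
Ksp = 10^(−8.38) = 4.169×10^-9
Ω = [Ca²⁺][CO3²⁻]/Ksp = (0.852×10^-3)(8.248×10^-7) / 4.169×10^-9 = 0.169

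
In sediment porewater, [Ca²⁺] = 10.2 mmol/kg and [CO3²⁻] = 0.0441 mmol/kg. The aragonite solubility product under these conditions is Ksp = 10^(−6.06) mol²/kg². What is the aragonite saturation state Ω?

Ksp = 10^(−6.06) = 8.710×10^-7
Ω = [Ca²⁺][CO3²⁻]/Ksp = (10.2×10^-3)(0.0441×10^-3) / 8.710×10^-7 = 0.516

Ω = 0.516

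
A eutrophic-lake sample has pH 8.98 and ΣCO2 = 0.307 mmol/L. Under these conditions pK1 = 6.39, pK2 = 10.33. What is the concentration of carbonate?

[CO3²⁻] = 13.1 μmol/L

α₂ = 1 / (1 + [H⁺]/K2 + [H⁺]²/(K1K2)) = 1 / (1 + 10^+1.35 + 10^-1.24)
   = 1 / (1 + 22.387 + 0.057544) = 1/23.445 = 0.04265
[CO3²⁻] = α₂ × DIC = 0.04265 × 0.307 = 0.0131 mmol/L = 13.1 μmol/L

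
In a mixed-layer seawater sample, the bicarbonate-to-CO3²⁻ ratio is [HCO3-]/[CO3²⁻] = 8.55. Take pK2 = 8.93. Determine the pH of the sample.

pH = 8.00

From K2 = [H⁺][CO3²⁻]/[HCO3-]:  pH = pK2 − log₁₀([HCO3-]/[CO3²⁻])
log₁₀(8.55) = +0.932
pH = 8.93 − (+0.932) = 8.00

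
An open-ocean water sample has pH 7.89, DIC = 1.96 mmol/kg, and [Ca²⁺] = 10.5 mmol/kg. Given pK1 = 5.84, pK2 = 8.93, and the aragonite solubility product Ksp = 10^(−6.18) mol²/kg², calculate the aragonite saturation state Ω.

α₂ = 1 / (1 + [H⁺]/K2 + [H⁺]²/(K1K2)) = 1 / (1 + 10^+1.04 + 10^-1.01)
   = 1 / (1 + 10.965 + 0.097724) = 1/12.063 = 0.08290
[CO3²⁻] = α₂ × DIC = 0.08290 × 1.96 = 0.1625 mmol/kg
Ksp = 10^(−6.18) = 6.607×10^-7
Ω = [Ca²⁺][CO3²⁻]/Ksp = (10.5×10^-3)(1.625×10^-4) / 6.607×10^-7 = 2.58

Ω = 2.58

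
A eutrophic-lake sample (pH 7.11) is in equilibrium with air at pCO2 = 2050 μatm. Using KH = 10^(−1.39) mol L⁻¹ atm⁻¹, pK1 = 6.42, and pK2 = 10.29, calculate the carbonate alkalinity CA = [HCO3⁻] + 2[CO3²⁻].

[CO2*] = KH · pCO2 = 10^(−1.39) × 2050×10^-6 = 8.351×10^-5 mol/L
α₀ = 1/(1 + K1/[H⁺] + K1K2/[H⁺]²) = 1/(1 + 10^+0.69 + 10^-2.49) = 0.1695
DIC = [CO2*]/α₀ = 8.351×10^-5 / 0.1695 = 0.4928 mmol/L
CA = (α₁ + 2α₂)·DIC = (0.8300 + 2×0.0005484) × 0.4928 = 0.410 mmol/L

CA = 0.410 mmol/L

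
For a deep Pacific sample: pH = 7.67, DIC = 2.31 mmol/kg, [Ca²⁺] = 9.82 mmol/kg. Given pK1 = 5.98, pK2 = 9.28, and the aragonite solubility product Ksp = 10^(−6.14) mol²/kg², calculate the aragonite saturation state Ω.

α₂ = 1 / (1 + [H⁺]/K2 + [H⁺]²/(K1K2)) = 1 / (1 + 10^+1.61 + 10^-0.08)
   = 1 / (1 + 40.738 + 0.83176) = 1/42.570 = 0.02349
[CO3²⁻] = α₂ × DIC = 0.02349 × 2.31 = 0.05426 mmol/kg
Ksp = 10^(−6.14) = 7.244×10^-7
Ω = [Ca²⁺][CO3²⁻]/Ksp = (9.82×10^-3)(5.426×10^-5) / 7.244×10^-7 = 0.736

Ω = 0.736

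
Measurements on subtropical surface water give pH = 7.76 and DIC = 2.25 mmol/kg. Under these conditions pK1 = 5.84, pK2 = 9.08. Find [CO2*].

[CO2*] = 0.0255 mmol/kg

α₀ = 1 / (1 + K1/[H⁺] + K1K2/[H⁺]²) = 1 / (1 + 10^+1.92 + 10^+0.60)
   = 1 / (1 + 83.176 + 3.9811) = 1/88.157 = 0.01134
[CO2*] = α₀ × DIC = 0.01134 × 2.25 = 0.0255 mmol/kg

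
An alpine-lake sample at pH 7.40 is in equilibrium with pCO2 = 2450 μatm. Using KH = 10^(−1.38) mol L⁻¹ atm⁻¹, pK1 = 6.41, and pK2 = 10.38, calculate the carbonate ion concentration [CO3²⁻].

[CO3²⁻] = 1.05 μmol/L

[CO2*] = KH · pCO2 = 10^(−1.38) × 2450×10^-6 = 1.021×10^-4 mol/L
α₀ = 1/(1 + K1/[H⁺] + K1K2/[H⁺]²) = 1/(1 + 10^+0.99 + 10^-1.99) = 0.09274
DIC = [CO2*]/α₀ = 1.021×10^-4 / 0.09274 = 1.101 mmol/L
[CO3²⁻] = α₂·DIC; α₂ = 0.0009490, so [CO3²⁻] = 0.0009490 × 1.101 = 0.00105 mmol/L = 1.05 μmol/L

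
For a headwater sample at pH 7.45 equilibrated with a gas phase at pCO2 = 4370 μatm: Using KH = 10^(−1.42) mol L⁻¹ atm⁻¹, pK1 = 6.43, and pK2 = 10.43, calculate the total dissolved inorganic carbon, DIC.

DIC = 1.91 mmol/L

[CO2*] = KH · pCO2 = 10^(−1.42) × 4370×10^-6 = 1.661×10^-4 mol/L
α₀ = 1/(1 + K1/[H⁺] + K1K2/[H⁺]²) = 1/(1 + 10^+1.02 + 10^-1.96) = 0.08709
DIC = [CO2*]/α₀ = 1.661×10^-4 / 0.08709 = 1.91 mmol/L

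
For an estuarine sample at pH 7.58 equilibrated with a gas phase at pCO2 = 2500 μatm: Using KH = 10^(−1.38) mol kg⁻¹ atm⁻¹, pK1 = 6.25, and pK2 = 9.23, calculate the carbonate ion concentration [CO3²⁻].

[CO3²⁻] = 0.0499 mmol/kg

[CO2*] = KH · pCO2 = 10^(−1.38) × 2500×10^-6 = 1.042×10^-4 mol/kg
α₀ = 1/(1 + K1/[H⁺] + K1K2/[H⁺]²) = 1/(1 + 10^+1.33 + 10^-0.32) = 0.04375
DIC = [CO2*]/α₀ = 1.042×10^-4 / 0.04375 = 2.382 mmol/kg
[CO3²⁻] = α₂·DIC; α₂ = 0.02094, so [CO3²⁻] = 0.02094 × 2.382 = 0.0499 mmol/kg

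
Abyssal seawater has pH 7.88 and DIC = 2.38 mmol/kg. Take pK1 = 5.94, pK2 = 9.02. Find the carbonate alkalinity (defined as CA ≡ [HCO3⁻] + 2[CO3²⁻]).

CA = 2.51 mmol/kg

CA = [HCO3⁻] + 2[CO3²⁻] = (α₁ + 2α₂)·DIC
At pH 7.88: [H⁺]/K1 = 10^-1.94 = 0.011482, K2/[H⁺] = 10^-1.14 = 0.072444
α₁ = 1/(1 + 0.011482 + 0.072444) = 1/1.0839 = 0.9226; α₂ = α₁·K2/[H⁺] = 0.06683
α₁ + 2α₂ = 1.0562
CA = 1.0562 × 2.38 = 2.51 mmol/kg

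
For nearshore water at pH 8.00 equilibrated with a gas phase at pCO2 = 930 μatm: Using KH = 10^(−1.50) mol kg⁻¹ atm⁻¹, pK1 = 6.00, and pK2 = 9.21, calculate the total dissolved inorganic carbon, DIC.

DIC = 3.15 mmol/kg

[CO2*] = KH · pCO2 = 10^(−1.50) × 930×10^-6 = 2.941×10^-5 mol/kg
α₀ = 1/(1 + K1/[H⁺] + K1K2/[H⁺]²) = 1/(1 + 10^+2.00 + 10^+0.79) = 0.009331
DIC = [CO2*]/α₀ = 2.941×10^-5 / 0.009331 = 3.15 mmol/kg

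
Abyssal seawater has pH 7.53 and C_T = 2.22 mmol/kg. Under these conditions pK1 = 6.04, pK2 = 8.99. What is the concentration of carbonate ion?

α₂ = 1 / (1 + [H⁺]/K2 + [H⁺]²/(K1K2)) = 1 / (1 + 10^+1.46 + 10^-0.03)
   = 1 / (1 + 28.840 + 0.93325) = 1/30.774 = 0.03250
[CO3²⁻] = α₂ × DIC = 0.03250 × 2.22 = 0.0721 mmol/kg

[CO3²⁻] = 0.0721 mmol/kg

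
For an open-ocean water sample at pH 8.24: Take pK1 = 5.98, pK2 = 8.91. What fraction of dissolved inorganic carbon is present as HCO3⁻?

α₁ = 1 / (1 + [H⁺]/K1 + K2/[H⁺]) = 1 / (1 + 10^-2.26 + 10^-0.67)
   = 1 / (1 + 0.0054954 + 0.21380) = 1/1.2193 = 0.8201

α₁ = 0.820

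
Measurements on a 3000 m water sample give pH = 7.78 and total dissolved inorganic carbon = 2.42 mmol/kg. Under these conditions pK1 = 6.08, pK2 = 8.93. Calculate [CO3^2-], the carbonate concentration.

α₂ = 1 / (1 + [H⁺]/K2 + [H⁺]²/(K1K2)) = 1 / (1 + 10^+1.15 + 10^-0.55)
   = 1 / (1 + 14.125 + 0.28184) = 1/15.407 = 0.06490
[CO3²⁻] = α₂ × DIC = 0.06490 × 2.42 = 0.157 mmol/kg

[CO3²⁻] = 0.157 mmol/kg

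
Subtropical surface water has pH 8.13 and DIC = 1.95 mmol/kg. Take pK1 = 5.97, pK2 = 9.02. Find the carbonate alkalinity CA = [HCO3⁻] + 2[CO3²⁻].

CA = 2.16 mmol/kg

CA = [HCO3⁻] + 2[CO3²⁻] = (α₁ + 2α₂)·DIC
At pH 8.13: [H⁺]/K1 = 10^-2.16 = 0.0069183, K2/[H⁺] = 10^-0.89 = 0.12882
α₁ = 1/(1 + 0.0069183 + 0.12882) = 1/1.1357 = 0.8805; α₂ = α₁·K2/[H⁺] = 0.1134
α₁ + 2α₂ = 1.1073
CA = 1.1073 × 1.95 = 2.16 mmol/kg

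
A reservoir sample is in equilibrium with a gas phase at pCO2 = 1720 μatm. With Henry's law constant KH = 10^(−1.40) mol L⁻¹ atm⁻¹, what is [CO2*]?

KH = 10^(−1.40) = 3.981×10^-2 mol L⁻¹ atm⁻¹
[CO2*] = KH · pCO2 = 3.981×10^-2 × 1720×10^-6 atm = 6.85×10^-5 mol/L

[CO2*] = 68.5 μmol/L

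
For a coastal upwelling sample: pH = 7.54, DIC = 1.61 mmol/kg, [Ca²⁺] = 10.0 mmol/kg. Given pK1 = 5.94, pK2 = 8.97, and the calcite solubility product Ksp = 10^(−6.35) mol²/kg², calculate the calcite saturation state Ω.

α₂ = 1 / (1 + [H⁺]/K2 + [H⁺]²/(K1K2)) = 1 / (1 + 10^+1.43 + 10^-0.17)
   = 1 / (1 + 26.915 + 0.67608) = 1/28.591 = 0.03498
[CO3²⁻] = α₂ × DIC = 0.03498 × 1.61 = 0.05631 mmol/kg
Ksp = 10^(−6.35) = 4.467×10^-7
Ω = [Ca²⁺][CO3²⁻]/Ksp = (10.0×10^-3)(5.631×10^-5) / 4.467×10^-7 = 1.26

Ω = 1.26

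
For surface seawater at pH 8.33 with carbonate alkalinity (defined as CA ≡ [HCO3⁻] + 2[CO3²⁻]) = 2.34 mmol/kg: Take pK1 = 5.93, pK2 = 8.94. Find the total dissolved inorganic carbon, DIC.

DIC = 1.96 mmol/kg

CA = [HCO3⁻] + 2[CO3²⁻] = (α₁ + 2α₂)·DIC
At pH 8.33: [H⁺]/K1 = 10^-2.40 = 0.0039811, K2/[H⁺] = 10^-0.61 = 0.24547
α₁ = 1/(1 + 0.0039811 + 0.24547) = 1/1.2495 = 0.8004; α₂ = α₁·K2/[H⁺] = 0.1965
α₁ + 2α₂ = 1.1933
DIC = CA / (α₁ + 2α₂) = 2.34 / 1.1933 = 1.96 mmol/kg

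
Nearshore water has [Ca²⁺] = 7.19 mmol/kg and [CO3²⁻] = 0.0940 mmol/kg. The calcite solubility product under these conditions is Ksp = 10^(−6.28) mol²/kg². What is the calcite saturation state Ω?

Ksp = 10^(−6.28) = 5.248×10^-7
Ω = [Ca²⁺][CO3²⁻]/Ksp = (7.19×10^-3)(0.0940×10^-3) / 5.248×10^-7 = 1.29

Ω = 1.29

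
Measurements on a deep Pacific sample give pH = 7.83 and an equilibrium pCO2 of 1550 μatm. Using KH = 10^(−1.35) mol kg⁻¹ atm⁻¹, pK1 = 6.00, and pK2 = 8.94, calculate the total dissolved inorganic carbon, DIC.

DIC = 5.11 mmol/kg

[CO2*] = KH · pCO2 = 10^(−1.35) × 1550×10^-6 = 6.924×10^-5 mol/kg
α₀ = 1/(1 + K1/[H⁺] + K1K2/[H⁺]²) = 1/(1 + 10^+1.83 + 10^+0.72) = 0.01354
DIC = [CO2*]/α₀ = 6.924×10^-5 / 0.01354 = 5.11 mmol/kg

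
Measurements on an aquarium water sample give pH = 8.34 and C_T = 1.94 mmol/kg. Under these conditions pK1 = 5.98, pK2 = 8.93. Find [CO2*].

α₀ = 1 / (1 + K1/[H⁺] + K1K2/[H⁺]²) = 1 / (1 + 10^+2.36 + 10^+1.77)
   = 1 / (1 + 229.09 + 58.884) = 1/288.97 = 0.003461
[CO2*] = α₀ × DIC = 0.003461 × 1.94 = 0.00671 mmol/kg = 6.71 μmol/kg

[CO2*] = 6.71 μmol/kg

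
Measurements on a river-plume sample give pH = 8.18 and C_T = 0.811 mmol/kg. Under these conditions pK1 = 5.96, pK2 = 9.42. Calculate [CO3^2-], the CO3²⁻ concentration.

[CO3²⁻] = 0.0439 mmol/kg

α₂ = 1 / (1 + [H⁺]/K2 + [H⁺]²/(K1K2)) = 1 / (1 + 10^+1.24 + 10^-0.98)
   = 1 / (1 + 17.378 + 0.10471) = 1/18.483 = 0.05410
[CO3²⁻] = α₂ × DIC = 0.05410 × 0.811 = 0.0439 mmol/kg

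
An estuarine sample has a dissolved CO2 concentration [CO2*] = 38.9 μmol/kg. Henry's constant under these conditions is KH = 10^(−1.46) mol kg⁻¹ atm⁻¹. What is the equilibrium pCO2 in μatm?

pCO2 = 1120 μatm

KH = 10^(−1.46) = 3.467×10^-2 mol kg⁻¹ atm⁻¹
pCO2 = [CO2*]/KH = 38.9×10^-6 / 3.467×10^-2 = 1.12×10^-3 atm = 1120 μatm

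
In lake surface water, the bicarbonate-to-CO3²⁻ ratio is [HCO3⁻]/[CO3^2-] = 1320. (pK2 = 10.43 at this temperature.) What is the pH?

pH = 7.31

From K2 = [H⁺][CO3^2-]/[HCO3⁻]:  pH = pK2 − log₁₀([HCO3⁻]/[CO3^2-])
log₁₀(1320) = +3.121
pH = 10.43 − (+3.121) = 7.31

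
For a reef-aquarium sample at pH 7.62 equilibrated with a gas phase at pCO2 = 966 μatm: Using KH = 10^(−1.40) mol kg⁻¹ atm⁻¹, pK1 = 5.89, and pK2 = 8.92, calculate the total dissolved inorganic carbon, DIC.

[CO2*] = KH · pCO2 = 10^(−1.40) × 966×10^-6 = 3.846×10^-5 mol/kg
α₀ = 1/(1 + K1/[H⁺] + K1K2/[H⁺]²) = 1/(1 + 10^+1.73 + 10^+0.43) = 0.01742
DIC = [CO2*]/α₀ = 3.846×10^-5 / 0.01742 = 2.21 mmol/kg

DIC = 2.21 mmol/kg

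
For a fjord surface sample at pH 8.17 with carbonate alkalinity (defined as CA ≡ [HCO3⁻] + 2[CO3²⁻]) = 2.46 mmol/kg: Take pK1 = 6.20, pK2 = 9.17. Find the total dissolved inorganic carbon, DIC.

DIC = 2.28 mmol/kg

CA = [HCO3⁻] + 2[CO3²⁻] = (α₁ + 2α₂)·DIC
At pH 8.17: [H⁺]/K1 = 10^-1.97 = 0.010715, K2/[H⁺] = 10^-1.00 = 0.10000
α₁ = 1/(1 + 0.010715 + 0.10000) = 1/1.1107 = 0.9003; α₂ = α₁·K2/[H⁺] = 0.09003
α₁ + 2α₂ = 1.0804
DIC = CA / (α₁ + 2α₂) = 2.46 / 1.0804 = 2.28 mmol/kg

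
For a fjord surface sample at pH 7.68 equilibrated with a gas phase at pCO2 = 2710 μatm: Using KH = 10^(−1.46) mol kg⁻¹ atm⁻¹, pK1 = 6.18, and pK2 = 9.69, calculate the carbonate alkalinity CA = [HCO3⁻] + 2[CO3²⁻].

CA = 3.03 mmol/kg

[CO2*] = KH · pCO2 = 10^(−1.46) × 2710×10^-6 = 9.397×10^-5 mol/kg
α₀ = 1/(1 + K1/[H⁺] + K1K2/[H⁺]²) = 1/(1 + 10^+1.50 + 10^-0.51) = 0.03037
DIC = [CO2*]/α₀ = 9.397×10^-5 / 0.03037 = 3.094 mmol/kg
CA = (α₁ + 2α₂)·DIC = (0.9603 + 2×0.009384) × 3.094 = 3.03 mmol/kg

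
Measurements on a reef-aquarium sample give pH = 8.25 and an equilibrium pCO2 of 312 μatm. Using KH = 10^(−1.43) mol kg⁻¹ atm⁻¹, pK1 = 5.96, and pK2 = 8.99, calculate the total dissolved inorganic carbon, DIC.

DIC = 2.68 mmol/kg

[CO2*] = KH · pCO2 = 10^(−1.43) × 312×10^-6 = 1.159×10^-5 mol/kg
α₀ = 1/(1 + K1/[H⁺] + K1K2/[H⁺]²) = 1/(1 + 10^+2.29 + 10^+1.55) = 0.004320
DIC = [CO2*]/α₀ = 1.159×10^-5 / 0.004320 = 2.68 mmol/kg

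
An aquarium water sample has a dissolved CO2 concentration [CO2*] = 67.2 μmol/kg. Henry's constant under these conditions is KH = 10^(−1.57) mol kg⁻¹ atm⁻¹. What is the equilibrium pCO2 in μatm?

KH = 10^(−1.57) = 2.692×10^-2 mol kg⁻¹ atm⁻¹
pCO2 = [CO2*]/KH = 67.2×10^-6 / 2.692×10^-2 = 2.50×10^-3 atm = 2500 μatm

pCO2 = 2500 μatm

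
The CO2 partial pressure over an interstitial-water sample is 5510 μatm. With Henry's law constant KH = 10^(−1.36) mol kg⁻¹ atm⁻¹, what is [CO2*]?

[CO2*] = 241 μmol/kg

KH = 10^(−1.36) = 4.365×10^-2 mol kg⁻¹ atm⁻¹
[CO2*] = KH · pCO2 = 4.365×10^-2 × 5510×10^-6 atm = 2.41×10^-4 mol/kg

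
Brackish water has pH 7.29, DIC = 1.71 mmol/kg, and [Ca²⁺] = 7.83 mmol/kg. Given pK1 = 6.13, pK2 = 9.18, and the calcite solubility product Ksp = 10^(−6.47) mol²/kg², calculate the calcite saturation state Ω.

Ω = 0.470

α₂ = 1 / (1 + [H⁺]/K2 + [H⁺]²/(K1K2)) = 1 / (1 + 10^+1.89 + 10^+0.73)
   = 1 / (1 + 77.625 + 5.3703) = 1/83.995 = 0.01191
[CO3²⁻] = α₂ × DIC = 0.01191 × 1.71 = 0.02036 mmol/kg
Ksp = 10^(−6.47) = 3.388×10^-7
Ω = [Ca²⁺][CO3²⁻]/Ksp = (7.83×10^-3)(2.036×10^-5) / 3.388×10^-7 = 0.470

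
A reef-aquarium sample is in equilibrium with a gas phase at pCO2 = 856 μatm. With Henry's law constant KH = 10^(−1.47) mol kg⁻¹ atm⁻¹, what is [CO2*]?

[CO2*] = 29.0 μmol/kg

KH = 10^(−1.47) = 3.388×10^-2 mol kg⁻¹ atm⁻¹
[CO2*] = KH · pCO2 = 3.388×10^-2 × 856×10^-6 atm = 2.90×10^-5 mol/kg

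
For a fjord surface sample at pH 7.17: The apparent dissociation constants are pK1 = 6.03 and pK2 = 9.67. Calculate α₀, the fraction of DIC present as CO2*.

α₀ = 1 / (1 + K1/[H⁺] + K1K2/[H⁺]²) = 1 / (1 + 10^+1.14 + 10^-1.36)
   = 1 / (1 + 13.804 + 0.043652) = 1/14.847 = 0.06735

α₀ = 0.0674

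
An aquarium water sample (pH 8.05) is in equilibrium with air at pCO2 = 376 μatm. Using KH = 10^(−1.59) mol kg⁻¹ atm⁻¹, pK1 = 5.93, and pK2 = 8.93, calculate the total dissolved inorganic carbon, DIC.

[CO2*] = KH · pCO2 = 10^(−1.59) × 376×10^-6 = 9.665×10^-6 mol/kg
α₀ = 1/(1 + K1/[H⁺] + K1K2/[H⁺]²) = 1/(1 + 10^+2.12 + 10^+1.24) = 0.006658
DIC = [CO2*]/α₀ = 9.665×10^-6 / 0.006658 = 1.45 mmol/kg

DIC = 1.45 mmol/kg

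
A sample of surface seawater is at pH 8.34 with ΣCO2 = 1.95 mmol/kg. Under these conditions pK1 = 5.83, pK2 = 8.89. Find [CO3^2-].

α₂ = 1 / (1 + [H⁺]/K2 + [H⁺]²/(K1K2)) = 1 / (1 + 10^+0.55 + 10^-1.96)
   = 1 / (1 + 3.5481 + 0.010965) = 1/4.5591 = 0.2193
[CO3²⁻] = α₂ × DIC = 0.2193 × 1.95 = 0.428 mmol/kg

[CO3²⁻] = 0.428 mmol/kg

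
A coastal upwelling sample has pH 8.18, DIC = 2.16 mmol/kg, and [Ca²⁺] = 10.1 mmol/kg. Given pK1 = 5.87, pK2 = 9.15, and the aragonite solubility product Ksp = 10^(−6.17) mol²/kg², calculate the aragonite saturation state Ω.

Ω = 3.11

α₂ = 1 / (1 + [H⁺]/K2 + [H⁺]²/(K1K2)) = 1 / (1 + 10^+0.97 + 10^-1.34)
   = 1 / (1 + 9.3325 + 0.045709) = 1/10.378 = 0.09636
[CO3²⁻] = α₂ × DIC = 0.09636 × 2.16 = 0.2081 mmol/kg
Ksp = 10^(−6.17) = 6.761×10^-7
Ω = [Ca²⁺][CO3²⁻]/Ksp = (10.1×10^-3)(2.081×10^-4) / 6.761×10^-7 = 3.11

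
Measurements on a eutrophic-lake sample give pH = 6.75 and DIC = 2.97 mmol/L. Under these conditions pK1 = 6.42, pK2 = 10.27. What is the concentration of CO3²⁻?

[CO3²⁻] = 0.611 μmol/L

α₂ = 1 / (1 + [H⁺]/K2 + [H⁺]²/(K1K2)) = 1 / (1 + 10^+3.52 + 10^+3.19)
   = 1 / (1 + 3311.3 + 1548.8) = 1/4861.1 = 0.0002057
[CO3²⁻] = α₂ × DIC = 0.0002057 × 2.97 = 0.000611 mmol/L = 0.611 μmol/L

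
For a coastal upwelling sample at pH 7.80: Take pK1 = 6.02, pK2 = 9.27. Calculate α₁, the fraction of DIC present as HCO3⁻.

α₁ = 1 / (1 + [H⁺]/K1 + K2/[H⁺]) = 1 / (1 + 10^-1.78 + 10^-1.47)
   = 1 / (1 + 0.016596 + 0.033884) = 1/1.0505 = 0.9519

α₁ = 0.952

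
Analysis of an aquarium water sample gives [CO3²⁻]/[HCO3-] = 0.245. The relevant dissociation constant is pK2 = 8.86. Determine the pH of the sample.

pH = 8.25

From K2 = [H⁺][CO3²⁻]/[HCO3-]:  pH = pK2 + log₁₀([CO3²⁻]/[HCO3-])
log₁₀(0.245) = -0.611
pH = 8.86 + (-0.611) = 8.25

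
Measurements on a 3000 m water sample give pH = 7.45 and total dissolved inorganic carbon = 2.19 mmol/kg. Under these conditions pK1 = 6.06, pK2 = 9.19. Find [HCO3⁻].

[HCO3⁻] = 2.07 mmol/kg

α₁ = 1 / (1 + [H⁺]/K1 + K2/[H⁺]) = 1 / (1 + 10^-1.39 + 10^-1.74)
   = 1 / (1 + 0.040738 + 0.018197) = 1/1.0589 = 0.9443
[HCO3⁻] = α₁ × DIC = 0.9443 × 2.19 = 2.07 mmol/kg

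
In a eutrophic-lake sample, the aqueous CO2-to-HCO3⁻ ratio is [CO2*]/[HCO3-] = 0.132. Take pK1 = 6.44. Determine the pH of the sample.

pH = 7.32

From K1 = [H⁺][HCO3-]/[CO2*]:  pH = pK1 − log₁₀([CO2*]/[HCO3-])
log₁₀(0.132) = -0.879
pH = 6.44 − (-0.879) = 7.32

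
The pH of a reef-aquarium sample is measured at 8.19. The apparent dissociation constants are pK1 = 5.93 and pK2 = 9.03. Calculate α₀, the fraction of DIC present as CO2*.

α₀ = 0.00478

α₀ = 1 / (1 + K1/[H⁺] + K1K2/[H⁺]²) = 1 / (1 + 10^+2.26 + 10^+1.42)
   = 1 / (1 + 181.97 + 26.303) = 1/209.27 = 0.004778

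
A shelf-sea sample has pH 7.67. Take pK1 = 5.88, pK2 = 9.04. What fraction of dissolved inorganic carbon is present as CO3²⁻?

α₂ = 0.0403

α₂ = 1 / (1 + [H⁺]/K2 + [H⁺]²/(K1K2)) = 1 / (1 + 10^+1.37 + 10^-0.42)
   = 1 / (1 + 23.442 + 0.38019) = 1/24.822 = 0.04029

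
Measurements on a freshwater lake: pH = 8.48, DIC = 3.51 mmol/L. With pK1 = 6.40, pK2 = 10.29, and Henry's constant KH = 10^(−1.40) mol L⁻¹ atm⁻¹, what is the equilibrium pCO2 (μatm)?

pCO2 = 716 μatm

α₀ = 1 / (1 + K1/[H⁺] + K1K2/[H⁺]²) = 1 / (1 + 10^+2.08 + 10^+0.27)
   = 1 / (1 + 120.23 + 1.8621) = 1/123.09 = 0.008124
[CO2*] = α₀ × DIC = 0.008124 × 3.51 = 0.02852 mmol/L
pCO2 = [CO2*]/KH = 2.852×10^-5 / 3.981×10^-2 = 716 μatm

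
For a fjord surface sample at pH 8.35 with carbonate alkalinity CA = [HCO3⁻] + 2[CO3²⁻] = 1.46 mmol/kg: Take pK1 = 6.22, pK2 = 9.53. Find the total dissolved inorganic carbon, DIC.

DIC = 1.38 mmol/kg

CA = [HCO3⁻] + 2[CO3²⁻] = (α₁ + 2α₂)·DIC
At pH 8.35: [H⁺]/K1 = 10^-2.13 = 0.0074131, K2/[H⁺] = 10^-1.18 = 0.066069
α₁ = 1/(1 + 0.0074131 + 0.066069) = 1/1.0735 = 0.9315; α₂ = α₁·K2/[H⁺] = 0.06155
α₁ + 2α₂ = 1.0546
DIC = CA / (α₁ + 2α₂) = 1.46 / 1.0546 = 1.38 mmol/kg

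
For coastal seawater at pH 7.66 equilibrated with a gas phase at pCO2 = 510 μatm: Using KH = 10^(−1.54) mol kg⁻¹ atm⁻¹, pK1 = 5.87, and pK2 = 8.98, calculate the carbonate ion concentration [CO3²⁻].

[CO2*] = KH · pCO2 = 10^(−1.54) × 510×10^-6 = 1.471×10^-5 mol/kg
α₀ = 1/(1 + K1/[H⁺] + K1K2/[H⁺]²) = 1/(1 + 10^+1.79 + 10^+0.47) = 0.01524
DIC = [CO2*]/α₀ = 1.471×10^-5 / 0.01524 = 0.9650 mmol/kg
[CO3²⁻] = α₂·DIC; α₂ = 0.04498, so [CO3²⁻] = 0.04498 × 0.9650 = 0.0434 mmol/kg

[CO3²⁻] = 0.0434 mmol/kg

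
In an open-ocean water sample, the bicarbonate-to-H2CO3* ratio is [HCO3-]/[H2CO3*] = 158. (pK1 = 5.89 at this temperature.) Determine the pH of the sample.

From K1 = [H⁺][HCO3-]/[H2CO3*]:  pH = pK1 + log₁₀([HCO3-]/[H2CO3*])
log₁₀(158) = +2.199
pH = 5.89 + (+2.199) = 8.09

pH = 8.09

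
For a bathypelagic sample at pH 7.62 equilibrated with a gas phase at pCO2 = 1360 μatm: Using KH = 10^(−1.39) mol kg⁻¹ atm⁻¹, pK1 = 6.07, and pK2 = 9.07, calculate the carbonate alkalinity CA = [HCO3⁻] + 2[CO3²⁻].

[CO2*] = KH · pCO2 = 10^(−1.39) × 1360×10^-6 = 5.540×10^-5 mol/kg
α₀ = 1/(1 + K1/[H⁺] + K1K2/[H⁺]²) = 1/(1 + 10^+1.55 + 10^+0.10) = 0.02650
DIC = [CO2*]/α₀ = 5.540×10^-5 / 0.02650 = 2.091 mmol/kg
CA = (α₁ + 2α₂)·DIC = (0.9401 + 2×0.03336) × 2.091 = 2.11 mmol/kg

CA = 2.11 mmol/kg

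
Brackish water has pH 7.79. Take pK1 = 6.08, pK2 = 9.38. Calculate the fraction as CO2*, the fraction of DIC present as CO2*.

α₀ = 1 / (1 + K1/[H⁺] + K1K2/[H⁺]²) = 1 / (1 + 10^+1.71 + 10^+0.12)
   = 1 / (1 + 51.286 + 1.3183) = 1/53.604 = 0.01866

α₀ = 0.0187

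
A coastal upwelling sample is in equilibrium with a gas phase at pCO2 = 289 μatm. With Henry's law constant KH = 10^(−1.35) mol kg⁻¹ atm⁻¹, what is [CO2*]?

[CO2*] = 12.9 μmol/kg

KH = 10^(−1.35) = 4.467×10^-2 mol kg⁻¹ atm⁻¹
[CO2*] = KH · pCO2 = 4.467×10^-2 × 289×10^-6 atm = 1.29×10^-5 mol/kg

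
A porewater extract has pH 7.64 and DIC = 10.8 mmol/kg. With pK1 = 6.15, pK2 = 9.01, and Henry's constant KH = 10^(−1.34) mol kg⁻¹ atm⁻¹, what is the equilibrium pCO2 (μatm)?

α₀ = 1 / (1 + K1/[H⁺] + K1K2/[H⁺]²) = 1 / (1 + 10^+1.49 + 10^+0.12)
   = 1 / (1 + 30.903 + 1.3183) = 1/33.221 = 0.03010
[CO2*] = α₀ × DIC = 0.03010 × 10.8 = 0.3251 mmol/kg
pCO2 = [CO2*]/KH = 3.251×10^-4 / 4.571×10^-2 = 7110 μatm

pCO2 = 7110 μatm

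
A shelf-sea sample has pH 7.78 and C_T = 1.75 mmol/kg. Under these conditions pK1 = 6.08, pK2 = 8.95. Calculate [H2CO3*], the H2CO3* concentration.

α₀ = 1 / (1 + K1/[H⁺] + K1K2/[H⁺]²) = 1 / (1 + 10^+1.70 + 10^+0.53)
   = 1 / (1 + 50.119 + 3.3884) = 1/54.507 = 0.01835
[CO2*] = α₀ × DIC = 0.01835 × 1.75 = 0.0321 mmol/kg

[CO2*] = 0.0321 mmol/kg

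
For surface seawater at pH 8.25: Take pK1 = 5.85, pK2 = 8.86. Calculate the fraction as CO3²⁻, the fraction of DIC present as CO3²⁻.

α₂ = 1 / (1 + [H⁺]/K2 + [H⁺]²/(K1K2)) = 1 / (1 + 10^+0.61 + 10^-1.79)
   = 1 / (1 + 4.0738 + 0.016218) = 1/5.0900 = 0.1965

α₂ = 0.196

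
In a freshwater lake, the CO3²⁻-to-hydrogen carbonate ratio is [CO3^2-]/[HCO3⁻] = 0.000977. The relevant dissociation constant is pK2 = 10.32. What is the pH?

From K2 = [H⁺][CO3^2-]/[HCO3⁻]:  pH = pK2 + log₁₀([CO3^2-]/[HCO3⁻])
log₁₀(0.000977) = -3.010
pH = 10.32 + (-3.010) = 7.31

pH = 7.31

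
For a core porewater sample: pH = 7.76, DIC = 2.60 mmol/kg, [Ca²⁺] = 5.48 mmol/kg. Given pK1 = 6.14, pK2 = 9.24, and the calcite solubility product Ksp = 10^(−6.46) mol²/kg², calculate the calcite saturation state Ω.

Ω = 1.29

α₂ = 1 / (1 + [H⁺]/K2 + [H⁺]²/(K1K2)) = 1 / (1 + 10^+1.48 + 10^-0.14)
   = 1 / (1 + 30.200 + 0.72444) = 1/31.924 = 0.03132
[CO3²⁻] = α₂ × DIC = 0.03132 × 2.60 = 0.08144 mmol/kg
Ksp = 10^(−6.46) = 3.467×10^-7
Ω = [Ca²⁺][CO3²⁻]/Ksp = (5.48×10^-3)(8.144×10^-5) / 3.467×10^-7 = 1.29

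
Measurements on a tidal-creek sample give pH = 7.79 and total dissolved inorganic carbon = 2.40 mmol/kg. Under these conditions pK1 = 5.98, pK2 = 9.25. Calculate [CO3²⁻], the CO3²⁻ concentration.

α₂ = 1 / (1 + [H⁺]/K2 + [H⁺]²/(K1K2)) = 1 / (1 + 10^+1.46 + 10^-0.35)
   = 1 / (1 + 28.840 + 0.44668) = 1/30.287 = 0.03302
[CO3²⁻] = α₂ × DIC = 0.03302 × 2.40 = 0.0792 mmol/kg

[CO3²⁻] = 0.0792 mmol/kg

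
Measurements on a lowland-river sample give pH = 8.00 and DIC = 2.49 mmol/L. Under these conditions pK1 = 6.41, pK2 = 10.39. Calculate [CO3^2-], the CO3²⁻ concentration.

[CO3²⁻] = 9.85 μmol/L

α₂ = 1 / (1 + [H⁺]/K2 + [H⁺]²/(K1K2)) = 1 / (1 + 10^+2.39 + 10^+0.80)
   = 1 / (1 + 245.47 + 6.3096) = 1/252.78 = 0.003956
[CO3²⁻] = α₂ × DIC = 0.003956 × 2.49 = 0.00985 mmol/L = 9.85 μmol/L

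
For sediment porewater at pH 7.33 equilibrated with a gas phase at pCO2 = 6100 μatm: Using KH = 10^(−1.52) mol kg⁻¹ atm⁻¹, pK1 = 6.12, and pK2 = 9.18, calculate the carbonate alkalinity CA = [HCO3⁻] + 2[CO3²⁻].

[CO2*] = KH · pCO2 = 10^(−1.52) × 6100×10^-6 = 1.842×10^-4 mol/kg
α₀ = 1/(1 + K1/[H⁺] + K1K2/[H⁺]²) = 1/(1 + 10^+1.21 + 10^-0.64) = 0.05732
DIC = [CO2*]/α₀ = 1.842×10^-4 / 0.05732 = 3.214 mmol/kg
CA = (α₁ + 2α₂)·DIC = (0.9296 + 2×0.01313) × 3.214 = 3.07 mmol/kg

CA = 3.07 mmol/kg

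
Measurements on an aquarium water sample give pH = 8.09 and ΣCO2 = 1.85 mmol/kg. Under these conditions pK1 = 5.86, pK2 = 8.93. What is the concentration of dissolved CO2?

α₀ = 1 / (1 + K1/[H⁺] + K1K2/[H⁺]²) = 1 / (1 + 10^+2.23 + 10^+1.39)
   = 1 / (1 + 169.82 + 24.547) = 1/195.37 = 0.005118
[CO2*] = α₀ × DIC = 0.005118 × 1.85 = 0.00947 mmol/kg = 9.47 μmol/kg

[CO2*] = 9.47 μmol/kg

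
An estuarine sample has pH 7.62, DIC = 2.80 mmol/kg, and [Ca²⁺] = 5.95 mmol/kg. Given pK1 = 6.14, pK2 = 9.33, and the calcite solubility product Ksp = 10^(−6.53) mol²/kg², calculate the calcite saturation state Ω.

α₂ = 1 / (1 + [H⁺]/K2 + [H⁺]²/(K1K2)) = 1 / (1 + 10^+1.71 + 10^+0.23)
   = 1 / (1 + 51.286 + 1.6982) = 1/53.984 = 0.01852
[CO3²⁻] = α₂ × DIC = 0.01852 × 2.80 = 0.05187 mmol/kg
Ksp = 10^(−6.53) = 2.951×10^-7
Ω = [Ca²⁺][CO3²⁻]/Ksp = (5.95×10^-3)(5.187×10^-5) / 2.951×10^-7 = 1.05

Ω = 1.05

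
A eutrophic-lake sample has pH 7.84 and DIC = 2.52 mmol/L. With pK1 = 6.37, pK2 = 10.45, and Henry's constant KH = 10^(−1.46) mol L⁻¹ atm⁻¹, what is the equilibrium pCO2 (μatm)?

pCO2 = 2380 μatm

α₀ = 1 / (1 + K1/[H⁺] + K1K2/[H⁺]²) = 1 / (1 + 10^+1.47 + 10^-1.14)
   = 1 / (1 + 29.512 + 0.072444) = 1/30.585 = 0.03270
[CO2*] = α₀ × DIC = 0.03270 × 2.52 = 0.08239 mmol/L
pCO2 = [CO2*]/KH = 8.239×10^-5 / 3.467×10^-2 = 2380 μatm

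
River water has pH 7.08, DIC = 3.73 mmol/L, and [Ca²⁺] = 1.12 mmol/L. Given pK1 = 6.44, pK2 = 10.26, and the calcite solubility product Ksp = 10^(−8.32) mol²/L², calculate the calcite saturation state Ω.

Ω = 0.469

α₂ = 1 / (1 + [H⁺]/K2 + [H⁺]²/(K1K2)) = 1 / (1 + 10^+3.18 + 10^+2.54)
   = 1 / (1 + 1513.6 + 346.74) = 1/1861.3 = 0.0005373
[CO3²⁻] = α₂ × DIC = 0.0005373 × 3.73 = 0.002004 mmol/L = 2.004 μmol/L
Ksp = 10^(−8.32) = 4.786×10^-9
Ω = [Ca²⁺][CO3²⁻]/Ksp = (1.12×10^-3)(2.004×10^-6) / 4.786×10^-9 = 0.469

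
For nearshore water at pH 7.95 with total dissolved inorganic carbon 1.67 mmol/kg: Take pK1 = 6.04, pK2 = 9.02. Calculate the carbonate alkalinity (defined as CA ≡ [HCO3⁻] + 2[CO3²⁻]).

CA = 1.78 mmol/kg

CA = [HCO3⁻] + 2[CO3²⁻] = (α₁ + 2α₂)·DIC
At pH 7.95: [H⁺]/K1 = 10^-1.91 = 0.012303, K2/[H⁺] = 10^-1.07 = 0.085114
α₁ = 1/(1 + 0.012303 + 0.085114) = 1/1.0974 = 0.9112; α₂ = α₁·K2/[H⁺] = 0.07756
α₁ + 2α₂ = 1.0663
CA = 1.0663 × 1.67 = 1.78 mmol/kg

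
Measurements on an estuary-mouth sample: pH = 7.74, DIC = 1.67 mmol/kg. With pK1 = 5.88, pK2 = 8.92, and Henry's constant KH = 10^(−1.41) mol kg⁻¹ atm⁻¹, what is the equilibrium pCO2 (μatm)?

pCO2 = 549 μatm

α₀ = 1 / (1 + K1/[H⁺] + K1K2/[H⁺]²) = 1 / (1 + 10^+1.86 + 10^+0.68)
   = 1 / (1 + 72.444 + 4.7863) = 1/78.230 = 0.01278
[CO2*] = α₀ × DIC = 0.01278 × 1.67 = 0.02135 mmol/kg
pCO2 = [CO2*]/KH = 2.135×10^-5 / 3.890×10^-2 = 549 μatm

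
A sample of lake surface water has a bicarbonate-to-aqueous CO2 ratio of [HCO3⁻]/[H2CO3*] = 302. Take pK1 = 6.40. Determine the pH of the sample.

pH = 8.88

From K1 = [H⁺][HCO3⁻]/[H2CO3*]:  pH = pK1 + log₁₀([HCO3⁻]/[H2CO3*])
log₁₀(302) = +2.480
pH = 6.40 + (+2.480) = 8.88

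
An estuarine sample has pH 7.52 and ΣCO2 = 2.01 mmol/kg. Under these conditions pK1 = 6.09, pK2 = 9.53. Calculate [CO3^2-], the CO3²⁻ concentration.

α₂ = 1 / (1 + [H⁺]/K2 + [H⁺]²/(K1K2)) = 1 / (1 + 10^+2.01 + 10^+0.58)
   = 1 / (1 + 102.33 + 3.8019) = 1/107.13 = 0.009334
[CO3²⁻] = α₂ × DIC = 0.009334 × 2.01 = 0.0188 mmol/kg = 18.8 μmol/kg

[CO3²⁻] = 18.8 μmol/kg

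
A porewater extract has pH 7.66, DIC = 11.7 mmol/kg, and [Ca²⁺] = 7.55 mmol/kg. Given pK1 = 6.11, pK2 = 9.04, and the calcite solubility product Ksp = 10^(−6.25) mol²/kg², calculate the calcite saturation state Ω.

Ω = 6.12

α₂ = 1 / (1 + [H⁺]/K2 + [H⁺]²/(K1K2)) = 1 / (1 + 10^+1.38 + 10^-0.17)
   = 1 / (1 + 23.988 + 0.67608) = 1/25.664 = 0.03896
[CO3²⁻] = α₂ × DIC = 0.03896 × 11.7 = 0.4559 mmol/kg
Ksp = 10^(−6.25) = 5.623×10^-7
Ω = [Ca²⁺][CO3²⁻]/Ksp = (7.55×10^-3)(4.559×10^-4) / 5.623×10^-7 = 6.12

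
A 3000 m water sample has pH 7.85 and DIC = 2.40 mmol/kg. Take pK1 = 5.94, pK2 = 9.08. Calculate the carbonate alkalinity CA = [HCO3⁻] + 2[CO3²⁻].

CA = 2.50 mmol/kg

CA = [HCO3⁻] + 2[CO3²⁻] = (α₁ + 2α₂)·DIC
At pH 7.85: [H⁺]/K1 = 10^-1.91 = 0.012303, K2/[H⁺] = 10^-1.23 = 0.058884
α₁ = 1/(1 + 0.012303 + 0.058884) = 1/1.0712 = 0.9335; α₂ = α₁·K2/[H⁺] = 0.05497
α₁ + 2α₂ = 1.0435
CA = 1.0435 × 2.40 = 2.50 mmol/kg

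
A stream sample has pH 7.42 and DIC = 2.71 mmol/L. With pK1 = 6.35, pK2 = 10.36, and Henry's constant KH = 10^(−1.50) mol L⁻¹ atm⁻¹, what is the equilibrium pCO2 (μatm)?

pCO2 = 6710 μatm

α₀ = 1 / (1 + K1/[H⁺] + K1K2/[H⁺]²) = 1 / (1 + 10^+1.07 + 10^-1.87)
   = 1 / (1 + 11.749 + 0.013490) = 1/12.762 = 0.07835
[CO2*] = α₀ × DIC = 0.07835 × 2.71 = 0.2123 mmol/L
pCO2 = [CO2*]/KH = 2.123×10^-4 / 3.162×10^-2 = 6710 μatm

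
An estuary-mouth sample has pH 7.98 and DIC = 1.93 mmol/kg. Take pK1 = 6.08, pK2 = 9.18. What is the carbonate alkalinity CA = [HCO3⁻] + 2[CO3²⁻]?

CA = [HCO3⁻] + 2[CO3²⁻] = (α₁ + 2α₂)·DIC
At pH 7.98: [H⁺]/K1 = 10^-1.90 = 0.012589, K2/[H⁺] = 10^-1.20 = 0.063096
α₁ = 1/(1 + 0.012589 + 0.063096) = 1/1.0757 = 0.9296; α₂ = α₁·K2/[H⁺] = 0.05866
α₁ + 2α₂ = 1.0470
CA = 1.0470 × 1.93 = 2.02 mmol/kg

CA = 2.02 mmol/kg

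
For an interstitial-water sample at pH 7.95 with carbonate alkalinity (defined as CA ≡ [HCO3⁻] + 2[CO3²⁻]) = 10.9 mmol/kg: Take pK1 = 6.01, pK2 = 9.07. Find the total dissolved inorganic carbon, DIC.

CA = [HCO3⁻] + 2[CO3²⁻] = (α₁ + 2α₂)·DIC
At pH 7.95: [H⁺]/K1 = 10^-1.94 = 0.011482, K2/[H⁺] = 10^-1.12 = 0.075858
α₁ = 1/(1 + 0.011482 + 0.075858) = 1/1.0873 = 0.9197; α₂ = α₁·K2/[H⁺] = 0.06976
α₁ + 2α₂ = 1.0592
DIC = CA / (α₁ + 2α₂) = 10.9 / 1.0592 = 10.3 mmol/kg

DIC = 10.3 mmol/kg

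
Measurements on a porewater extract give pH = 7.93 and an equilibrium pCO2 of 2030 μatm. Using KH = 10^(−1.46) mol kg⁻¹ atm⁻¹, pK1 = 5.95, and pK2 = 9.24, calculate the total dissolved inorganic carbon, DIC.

[CO2*] = KH · pCO2 = 10^(−1.46) × 2030×10^-6 = 7.039×10^-5 mol/kg
α₀ = 1/(1 + K1/[H⁺] + K1K2/[H⁺]²) = 1/(1 + 10^+1.98 + 10^+0.67) = 0.009884
DIC = [CO2*]/α₀ = 7.039×10^-5 / 0.009884 = 7.12 mmol/kg

DIC = 7.12 mmol/kg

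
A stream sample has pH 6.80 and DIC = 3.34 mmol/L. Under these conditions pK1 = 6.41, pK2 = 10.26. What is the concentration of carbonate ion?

[CO3²⁻] = 0.823 μmol/L

α₂ = 1 / (1 + [H⁺]/K2 + [H⁺]²/(K1K2)) = 1 / (1 + 10^+3.46 + 10^+3.07)
   = 1 / (1 + 2884.0 + 1174.9) = 1/4059.9 = 0.0002463
[CO3²⁻] = α₂ × DIC = 0.0002463 × 3.34 = 0.000823 mmol/L = 0.823 μmol/L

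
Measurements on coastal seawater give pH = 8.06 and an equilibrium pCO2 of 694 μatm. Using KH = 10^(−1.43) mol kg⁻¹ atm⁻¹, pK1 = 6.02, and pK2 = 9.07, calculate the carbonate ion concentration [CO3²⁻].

[CO2*] = KH · pCO2 = 10^(−1.43) × 694×10^-6 = 2.578×10^-5 mol/kg
α₀ = 1/(1 + K1/[H⁺] + K1K2/[H⁺]²) = 1/(1 + 10^+2.04 + 10^+1.03) = 0.008240
DIC = [CO2*]/α₀ = 2.578×10^-5 / 0.008240 = 3.129 mmol/kg
[CO3²⁻] = α₂·DIC; α₂ = 0.08829, so [CO3²⁻] = 0.08829 × 3.129 = 0.276 mmol/kg

[CO3²⁻] = 0.276 mmol/kg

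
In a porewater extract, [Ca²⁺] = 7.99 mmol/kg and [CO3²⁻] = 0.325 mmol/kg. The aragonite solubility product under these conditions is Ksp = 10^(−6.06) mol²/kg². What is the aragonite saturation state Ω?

Ksp = 10^(−6.06) = 8.710×10^-7
Ω = [Ca²⁺][CO3²⁻]/Ksp = (7.99×10^-3)(0.325×10^-3) / 8.710×10^-7 = 2.98

Ω = 2.98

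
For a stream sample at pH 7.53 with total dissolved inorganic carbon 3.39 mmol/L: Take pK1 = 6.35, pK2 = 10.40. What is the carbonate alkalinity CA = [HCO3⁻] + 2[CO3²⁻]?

CA = 3.18 mmol/L

CA = [HCO3⁻] + 2[CO3²⁻] = (α₁ + 2α₂)·DIC
At pH 7.53: [H⁺]/K1 = 10^-1.18 = 0.066069, K2/[H⁺] = 10^-2.87 = 0.0013490
α₁ = 1/(1 + 0.066069 + 0.0013490) = 1/1.0674 = 0.9368; α₂ = α₁·K2/[H⁺] = 0.001264
α₁ + 2α₂ = 0.9394
CA = 0.9394 × 3.39 = 3.18 mmol/L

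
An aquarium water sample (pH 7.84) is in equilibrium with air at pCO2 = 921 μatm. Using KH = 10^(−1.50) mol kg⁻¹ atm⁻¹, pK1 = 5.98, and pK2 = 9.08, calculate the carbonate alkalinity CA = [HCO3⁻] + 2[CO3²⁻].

[CO2*] = KH · pCO2 = 10^(−1.50) × 921×10^-6 = 2.912×10^-5 mol/kg
α₀ = 1/(1 + K1/[H⁺] + K1K2/[H⁺]²) = 1/(1 + 10^+1.86 + 10^+0.62) = 0.01288
DIC = [CO2*]/α₀ = 2.912×10^-5 / 0.01288 = 2.260 mmol/kg
CA = (α₁ + 2α₂)·DIC = (0.9334 + 2×0.05371) × 2.260 = 2.35 mmol/kg

CA = 2.35 mmol/kg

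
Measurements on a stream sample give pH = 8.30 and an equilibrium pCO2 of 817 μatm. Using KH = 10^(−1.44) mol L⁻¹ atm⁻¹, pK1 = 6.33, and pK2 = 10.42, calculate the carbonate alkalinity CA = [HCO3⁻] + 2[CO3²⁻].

[CO2*] = KH · pCO2 = 10^(−1.44) × 817×10^-6 = 2.966×10^-5 mol/L
α₀ = 1/(1 + K1/[H⁺] + K1K2/[H⁺]²) = 1/(1 + 10^+1.97 + 10^-0.15) = 0.01052
DIC = [CO2*]/α₀ = 2.966×10^-5 / 0.01052 = 2.819 mmol/L
CA = (α₁ + 2α₂)·DIC = (0.9820 + 2×0.007449) × 2.819 = 2.81 mmol/L

CA = 2.81 mmol/L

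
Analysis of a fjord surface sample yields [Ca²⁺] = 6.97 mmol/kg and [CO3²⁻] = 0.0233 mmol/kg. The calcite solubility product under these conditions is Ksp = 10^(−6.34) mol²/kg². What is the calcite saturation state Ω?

Ksp = 10^(−6.34) = 4.571×10^-7
Ω = [Ca²⁺][CO3²⁻]/Ksp = (6.97×10^-3)(0.0233×10^-3) / 4.571×10^-7 = 0.355

Ω = 0.355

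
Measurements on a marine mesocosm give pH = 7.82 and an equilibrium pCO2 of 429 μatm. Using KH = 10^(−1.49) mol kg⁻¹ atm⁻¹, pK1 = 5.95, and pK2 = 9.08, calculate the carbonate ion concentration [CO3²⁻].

[CO2*] = KH · pCO2 = 10^(−1.49) × 429×10^-6 = 1.388×10^-5 mol/kg
α₀ = 1/(1 + K1/[H⁺] + K1K2/[H⁺]²) = 1/(1 + 10^+1.87 + 10^+0.61) = 0.01263
DIC = [CO2*]/α₀ = 1.388×10^-5 / 0.01263 = 1.100 mmol/kg
[CO3²⁻] = α₂·DIC; α₂ = 0.05143, so [CO3²⁻] = 0.05143 × 1.100 = 0.0566 mmol/kg

[CO3²⁻] = 0.0566 mmol/kg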